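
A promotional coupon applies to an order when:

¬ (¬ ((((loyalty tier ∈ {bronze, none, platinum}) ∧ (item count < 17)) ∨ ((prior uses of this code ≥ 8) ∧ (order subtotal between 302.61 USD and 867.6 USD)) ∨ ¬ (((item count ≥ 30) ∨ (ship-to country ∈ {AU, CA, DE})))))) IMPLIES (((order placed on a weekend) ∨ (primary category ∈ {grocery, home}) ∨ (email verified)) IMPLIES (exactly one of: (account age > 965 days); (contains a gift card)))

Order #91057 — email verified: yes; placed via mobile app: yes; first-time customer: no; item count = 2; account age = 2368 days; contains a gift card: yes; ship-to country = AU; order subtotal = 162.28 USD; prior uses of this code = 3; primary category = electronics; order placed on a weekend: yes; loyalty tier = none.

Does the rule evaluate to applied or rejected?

Rejected

Atomic conditions:
  loyalty tier ∈ {bronze, none, platinum}: none is in the set → true
  item count < 17: 2 < 17 is true
  prior uses of this code ≥ 8: 3 ≥ 8 is false
  order subtotal between 302.61 USD and 867.6 USD: 162.28 in [302.61, 867.6] is false
  item count ≥ 30: 2 ≥ 30 is false
  ship-to country ∈ {AU, CA, DE}: AU is in the set → true
  order placed on a weekend: yes → true
  primary category ∈ {grocery, home}: electronics is not in the set → false
  email verified: yes → true
  account age > 965 days: 2368 > 965 is true
  contains a gift card: yes → true
Combine:
[1.1.1.1] true AND true = true
[1.1.1.2] false AND false = false
[1.1.1.3.1] false OR true = true
[1.1.1.3] NOT true = false
[1.1.1] true OR false OR false = true
[1.1] NOT true = false
[1] NOT false = true
[2.1] true OR false OR true = true
[2.2] exactly-one(true, true) = false
[2] true → false = false
[root] true → false = false
Overall: false → rejected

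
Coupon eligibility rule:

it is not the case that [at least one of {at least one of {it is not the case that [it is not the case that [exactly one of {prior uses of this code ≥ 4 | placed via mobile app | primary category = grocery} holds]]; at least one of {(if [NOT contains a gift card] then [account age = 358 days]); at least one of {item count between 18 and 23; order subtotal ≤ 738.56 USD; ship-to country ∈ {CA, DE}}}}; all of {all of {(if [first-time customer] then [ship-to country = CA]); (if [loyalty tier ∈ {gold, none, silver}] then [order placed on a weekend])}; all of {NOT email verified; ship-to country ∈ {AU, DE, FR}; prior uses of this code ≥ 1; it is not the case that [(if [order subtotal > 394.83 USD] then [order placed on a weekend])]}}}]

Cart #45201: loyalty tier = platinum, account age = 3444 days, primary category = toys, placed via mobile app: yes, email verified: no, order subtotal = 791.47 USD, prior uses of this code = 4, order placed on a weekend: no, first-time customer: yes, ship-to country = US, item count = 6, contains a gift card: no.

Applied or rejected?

Atomic conditions:
  prior uses of this code ≥ 4: 4 ≥ 4 is true
  placed via mobile app: yes → true
  primary category = grocery: toys == grocery is false
  NOT contains a gift card: no → true
  account age = 358 days: 3444 == 358 is false
  item count between 18 and 23: 6 in [18, 23] is false
  order subtotal ≤ 738.56 USD: 791.47 ≤ 738.56 is false
  ship-to country ∈ {CA, DE}: US is not in the set → false
  first-time customer: yes → true
  ship-to country = CA: US == CA is false
  loyalty tier ∈ {gold, none, silver}: platinum is not in the set → false
  order placed on a weekend: no → false
  NOT email verified: no → true
  ship-to country ∈ {AU, DE, FR}: US is not in the set → false
  prior uses of this code ≥ 1: 4 ≥ 1 is true
  order subtotal > 394.83 USD: 791.47 > 394.83 is true
Combine:
[1.1.1.1.1] exactly-one(true, true, false) = false
[1.1.1.1] NOT false = true
[1.1.1] NOT true = false
[1.1.2.1] true → false = false
[1.1.2.2] false OR false OR false = false
[1.1.2] false OR false = false
[1.1] false OR false = false
[1.2.1.1] true → false = false
[1.2.1.2] false → false (antecedent false ⇒ implication holds) = true
[1.2.1] false AND true = false
[1.2.2.4.1] true → false = false
[1.2.2.4] NOT false = true
[1.2.2] true AND false AND true AND true = false
[1.2] false AND false = false
[1] false OR false = false
[root] NOT false = true
Overall: true → applied

Applied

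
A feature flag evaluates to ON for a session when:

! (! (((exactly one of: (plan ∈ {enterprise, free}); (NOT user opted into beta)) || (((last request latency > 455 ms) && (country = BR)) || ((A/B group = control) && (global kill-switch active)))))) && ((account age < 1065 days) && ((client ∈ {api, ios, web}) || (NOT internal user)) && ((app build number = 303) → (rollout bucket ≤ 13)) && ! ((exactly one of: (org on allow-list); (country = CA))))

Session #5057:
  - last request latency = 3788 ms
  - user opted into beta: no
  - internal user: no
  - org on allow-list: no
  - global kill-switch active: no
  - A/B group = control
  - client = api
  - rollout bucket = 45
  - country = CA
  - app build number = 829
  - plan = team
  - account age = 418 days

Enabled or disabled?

Atomic conditions:
  plan ∈ {enterprise, free}: team is not in the set → false
  NOT user opted into beta: no → true
  last request latency > 455 ms: 3788 > 455 is true
  country = BR: CA == BR is false
  A/B group = control: control == control is true
  global kill-switch active: no → false
  account age < 1065 days: 418 < 1065 is true
  client ∈ {api, ios, web}: api is in the set → true
  NOT internal user: no → true
  app build number = 303: 829 == 303 is false
  rollout bucket ≤ 13: 45 ≤ 13 is false
  org on allow-list: no → false
  country = CA: CA == CA is true
Combine:
[1.1.1.1] exactly-one(false, true) = true
[1.1.1.2.1] true AND false = false
[1.1.1.2.2] true AND false = false
[1.1.1.2] false OR false = false
[1.1.1] true OR false = true
[1.1] NOT true = false
[1] NOT false = true
[2.2] true OR true = true
[2.3] false → false (antecedent false ⇒ implication holds) = true
[2.4.1] exactly-one(false, true) = true
[2.4] NOT true = false
[2] true AND true AND true AND false = false
[root] true AND false = false
Overall: false → disabled

Disabled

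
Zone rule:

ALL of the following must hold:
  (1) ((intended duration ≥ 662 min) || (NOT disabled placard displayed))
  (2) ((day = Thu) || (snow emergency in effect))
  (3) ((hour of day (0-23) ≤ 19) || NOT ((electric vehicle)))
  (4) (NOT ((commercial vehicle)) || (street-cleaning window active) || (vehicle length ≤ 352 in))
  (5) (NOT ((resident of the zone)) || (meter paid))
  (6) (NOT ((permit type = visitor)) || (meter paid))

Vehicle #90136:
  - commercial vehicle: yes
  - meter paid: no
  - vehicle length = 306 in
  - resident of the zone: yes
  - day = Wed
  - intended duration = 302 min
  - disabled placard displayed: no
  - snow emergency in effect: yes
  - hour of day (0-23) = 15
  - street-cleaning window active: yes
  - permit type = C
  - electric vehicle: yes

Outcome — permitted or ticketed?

Atomic conditions:
  intended duration ≥ 662 min: 302 ≥ 662 is false
  NOT disabled placard displayed: no → true
  day = Thu: Wed == Thu is false
  snow emergency in effect: yes → true
  hour of day (0-23) ≤ 19: 15 ≤ 19 is true
  electric vehicle: yes → true
  commercial vehicle: yes → true
  street-cleaning window active: yes → true
  vehicle length ≤ 352 in: 306 ≤ 352 is true
  resident of the zone: yes → true
  meter paid: no → false
  permit type = visitor: C == visitor is false
Combine:
[1] false OR true = true
[2] false OR true = true
[3.2] NOT true = false
[3] true OR false = true
[4.1] NOT true = false
[4] false OR true OR true = true
[5.1] NOT true = false
[5] false OR false = false
[6.1] NOT false = true
[6] true OR false = true
[root] true AND true AND true AND true AND false AND true = false
Overall: false → ticketed

Ticketed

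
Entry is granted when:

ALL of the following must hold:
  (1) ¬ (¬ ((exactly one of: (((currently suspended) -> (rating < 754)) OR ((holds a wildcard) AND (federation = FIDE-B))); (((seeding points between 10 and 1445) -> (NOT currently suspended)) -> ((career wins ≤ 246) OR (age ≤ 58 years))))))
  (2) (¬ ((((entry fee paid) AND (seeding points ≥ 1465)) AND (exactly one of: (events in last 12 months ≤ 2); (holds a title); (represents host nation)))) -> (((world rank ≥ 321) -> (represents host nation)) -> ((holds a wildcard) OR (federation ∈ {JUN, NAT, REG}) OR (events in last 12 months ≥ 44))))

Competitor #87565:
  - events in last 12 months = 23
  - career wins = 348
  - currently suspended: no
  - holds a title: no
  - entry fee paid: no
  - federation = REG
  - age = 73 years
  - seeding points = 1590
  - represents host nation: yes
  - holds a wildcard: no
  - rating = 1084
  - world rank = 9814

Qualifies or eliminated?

Atomic conditions:
  currently suspended: no → false
  rating < 754: 1084 < 754 is false
  holds a wildcard: no → false
  federation = FIDE-B: REG == FIDE-B is false
  seeding points between 10 and 1445: 1590 in [10, 1445] is false
  NOT currently suspended: no → true
  career wins ≤ 246: 348 ≤ 246 is false
  age ≤ 58 years: 73 ≤ 58 is false
  entry fee paid: no → false
  seeding points ≥ 1465: 1590 ≥ 1465 is true
  events in last 12 months ≤ 2: 23 ≤ 2 is false
  holds a title: no → false
  represents host nation: yes → true
  world rank ≥ 321: 9814 ≥ 321 is true
  federation ∈ {JUN, NAT, REG}: REG is in the set → true
  events in last 12 months ≥ 44: 23 ≥ 44 is false
Combine:
[1.1.1.1.1] false → false (antecedent false ⇒ implication holds) = true
[1.1.1.1.2] false AND false = false
[1.1.1.1] true OR false = true
[1.1.1.2.1] false → true (antecedent false ⇒ implication holds) = true
[1.1.1.2.2] false OR false = false
[1.1.1.2] true → false = false
[1.1.1] exactly-one(true, false) = true
[1.1] NOT true = false
[1] NOT false = true
[2.1.1.1] false AND true = false
[2.1.1.2] exactly-one(false, false, true) = true
[2.1.1] false AND true = false
[2.1] NOT false = true
[2.2.1] true → true = true
[2.2.2] false OR true OR false = true
[2.2] true → true = true
[2] true → true = true
[root] true AND true = true
Overall: true → qualifies

Qualifies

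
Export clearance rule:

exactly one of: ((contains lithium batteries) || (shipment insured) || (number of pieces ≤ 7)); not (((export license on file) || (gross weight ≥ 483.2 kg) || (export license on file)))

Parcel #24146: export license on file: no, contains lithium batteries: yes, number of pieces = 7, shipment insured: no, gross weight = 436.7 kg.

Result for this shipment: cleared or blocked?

Blocked

Atomic conditions:
  contains lithium batteries: yes → true
  shipment insured: no → false
  number of pieces ≤ 7: 7 ≤ 7 is true
  export license on file: no → false
  gross weight ≥ 483.2 kg: 436.7 ≥ 483.2 is false
Combine:
[1] true OR false OR true = true
[2.1] false OR false OR false = false
[2] NOT false = true
[root] exactly-one(true, true) = false
Overall: false → blocked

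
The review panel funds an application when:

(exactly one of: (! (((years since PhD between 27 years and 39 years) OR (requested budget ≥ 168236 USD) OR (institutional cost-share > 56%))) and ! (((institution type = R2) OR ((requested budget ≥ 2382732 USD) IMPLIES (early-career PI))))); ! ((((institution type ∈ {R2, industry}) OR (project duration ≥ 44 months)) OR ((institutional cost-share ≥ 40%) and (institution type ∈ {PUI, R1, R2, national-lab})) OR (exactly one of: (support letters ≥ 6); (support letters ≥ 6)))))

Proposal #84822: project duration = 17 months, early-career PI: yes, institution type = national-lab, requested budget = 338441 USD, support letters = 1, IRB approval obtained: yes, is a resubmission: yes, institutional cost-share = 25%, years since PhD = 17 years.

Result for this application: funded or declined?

Atomic conditions:
  years since PhD between 27 years and 39 years: 17 in [27, 39] is false
  requested budget ≥ 168236 USD: 338441 ≥ 168236 is true
  institutional cost-share > 56%: 25 > 56 is false
  institution type = R2: national-lab == R2 is false
  requested budget ≥ 2382732 USD: 338441 ≥ 2382732 is false
  early-career PI: yes → true
  institution type ∈ {R2, industry}: national-lab is not in the set → false
  project duration ≥ 44 months: 17 ≥ 44 is false
  institutional cost-share ≥ 40%: 25 ≥ 40 is false
  institution type ∈ {PUI, R1, R2, national-lab}: national-lab is in the set → true
  support letters ≥ 6: 1 ≥ 6 is false
Combine:
[1.1.1] false OR true OR false = true
[1.1] NOT true = false
[1.2.1.2] false → true (antecedent false ⇒ implication holds) = true
[1.2.1] false OR true = true
[1.2] NOT true = false
[1] false AND false = false
[2.1.1] false OR false = false
[2.1.2] false AND true = false
[2.1.3] exactly-one(false, false) = false
[2.1] false OR false OR false = false
[2] NOT false = true
[root] exactly-one(false, true) = true
Overall: true → funded

Funded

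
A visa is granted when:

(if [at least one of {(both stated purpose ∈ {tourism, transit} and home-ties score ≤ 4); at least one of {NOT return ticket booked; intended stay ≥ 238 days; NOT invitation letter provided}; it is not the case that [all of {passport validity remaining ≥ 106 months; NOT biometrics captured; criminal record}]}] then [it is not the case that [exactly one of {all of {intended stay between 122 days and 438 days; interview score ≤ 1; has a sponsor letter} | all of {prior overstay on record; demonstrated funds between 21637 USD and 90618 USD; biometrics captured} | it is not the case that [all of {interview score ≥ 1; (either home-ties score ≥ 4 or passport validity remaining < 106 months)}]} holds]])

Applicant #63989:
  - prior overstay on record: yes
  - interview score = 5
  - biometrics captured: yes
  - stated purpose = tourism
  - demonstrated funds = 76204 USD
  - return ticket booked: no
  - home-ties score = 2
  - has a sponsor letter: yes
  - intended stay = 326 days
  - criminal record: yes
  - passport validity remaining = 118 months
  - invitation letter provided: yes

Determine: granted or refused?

Granted

Atomic conditions:
  stated purpose ∈ {tourism, transit}: tourism is in the set → true
  home-ties score ≤ 4: 2 ≤ 4 is true
  NOT return ticket booked: no → true
  intended stay ≥ 238 days: 326 ≥ 238 is true
  NOT invitation letter provided: yes → false
  passport validity remaining ≥ 106 months: 118 ≥ 106 is true
  NOT biometrics captured: yes → false
  criminal record: yes → true
  intended stay between 122 days and 438 days: 326 in [122, 438] is true
  interview score ≤ 1: 5 ≤ 1 is false
  has a sponsor letter: yes → true
  prior overstay on record: yes → true
  demonstrated funds between 21637 USD and 90618 USD: 76204 in [21637, 90618] is true
  biometrics captured: yes → true
  interview score ≥ 1: 5 ≥ 1 is true
  home-ties score ≥ 4: 2 ≥ 4 is false
  passport validity remaining < 106 months: 118 < 106 is false
Combine:
[1.1] true AND true = true
[1.2] true OR true OR false = true
[1.3.1] true AND false AND true = false
[1.3] NOT false = true
[1] true OR true OR true = true
[2.1.1] true AND false AND true = false
[2.1.2] true AND true AND true = true
[2.1.3.1.2] false OR false = false
[2.1.3.1] true AND false = false
[2.1.3] NOT false = true
[2.1] exactly-one(false, true, true) = false
[2] NOT false = true
[root] true → true = true
Overall: true → granted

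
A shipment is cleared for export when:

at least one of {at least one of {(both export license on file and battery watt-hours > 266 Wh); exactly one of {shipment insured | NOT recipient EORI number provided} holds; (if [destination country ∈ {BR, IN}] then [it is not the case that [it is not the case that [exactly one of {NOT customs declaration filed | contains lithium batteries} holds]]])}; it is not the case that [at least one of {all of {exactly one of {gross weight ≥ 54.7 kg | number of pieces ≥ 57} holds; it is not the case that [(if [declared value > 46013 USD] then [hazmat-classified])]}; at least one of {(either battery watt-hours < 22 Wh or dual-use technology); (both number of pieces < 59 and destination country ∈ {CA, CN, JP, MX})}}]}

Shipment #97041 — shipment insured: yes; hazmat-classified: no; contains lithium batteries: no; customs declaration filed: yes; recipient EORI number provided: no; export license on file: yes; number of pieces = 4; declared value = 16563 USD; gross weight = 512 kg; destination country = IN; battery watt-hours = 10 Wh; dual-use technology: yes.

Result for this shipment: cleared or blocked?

Blocked

Atomic conditions:
  export license on file: yes → true
  battery watt-hours > 266 Wh: 10 > 266 is false
  shipment insured: yes → true
  NOT recipient EORI number provided: no → true
  destination country ∈ {BR, IN}: IN is in the set → true
  NOT customs declaration filed: yes → false
  contains lithium batteries: no → false
  gross weight ≥ 54.7 kg: 512 ≥ 54.7 is true
  number of pieces ≥ 57: 4 ≥ 57 is false
  declared value > 46013 USD: 16563 > 46013 is false
  hazmat-classified: no → false
  battery watt-hours < 22 Wh: 10 < 22 is true
  dual-use technology: yes → true
  number of pieces < 59: 4 < 59 is true
  destination country ∈ {CA, CN, JP, MX}: IN is not in the set → false
Combine:
[1.1] true AND false = false
[1.2] exactly-one(true, true) = false
[1.3.2.1.1] exactly-one(false, false) = false
[1.3.2.1] NOT false = true
[1.3.2] NOT true = false
[1.3] true → false = false
[1] false OR false OR false = false
[2.1.1.1] exactly-one(true, false) = true
[2.1.1.2.1] false → false (antecedent false ⇒ implication holds) = true
[2.1.1.2] NOT true = false
[2.1.1] true AND false = false
[2.1.2.1] true OR true = true
[2.1.2.2] true AND false = false
[2.1.2] true OR false = true
[2.1] false OR true = true
[2] NOT true = false
[root] false OR false = false
Overall: false → blocked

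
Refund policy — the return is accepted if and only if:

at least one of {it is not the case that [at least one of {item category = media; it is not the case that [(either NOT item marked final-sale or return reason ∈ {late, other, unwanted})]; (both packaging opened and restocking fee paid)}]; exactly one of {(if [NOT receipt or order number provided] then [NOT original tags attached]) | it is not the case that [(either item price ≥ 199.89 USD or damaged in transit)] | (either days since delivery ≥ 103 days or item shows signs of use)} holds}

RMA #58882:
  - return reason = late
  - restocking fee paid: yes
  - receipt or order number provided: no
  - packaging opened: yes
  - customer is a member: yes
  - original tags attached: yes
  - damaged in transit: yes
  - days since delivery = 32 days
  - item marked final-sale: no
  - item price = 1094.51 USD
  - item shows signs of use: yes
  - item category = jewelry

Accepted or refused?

Accepted

Atomic conditions:
  item category = media: jewelry == media is false
  NOT item marked final-sale: no → true
  return reason ∈ {late, other, unwanted}: late is in the set → true
  packaging opened: yes → true
  restocking fee paid: yes → true
  NOT receipt or order number provided: no → true
  NOT original tags attached: yes → false
  item price ≥ 199.89 USD: 1094.51 ≥ 199.89 is true
  damaged in transit: yes → true
  days since delivery ≥ 103 days: 32 ≥ 103 is false
  item shows signs of use: yes → true
Combine:
[1.1.2.1] true OR true = true
[1.1.2] NOT true = false
[1.1.3] true AND true = true
[1.1] false OR false OR true = true
[1] NOT true = false
[2.1] true → false = false
[2.2.1] true OR true = true
[2.2] NOT true = false
[2.3] false OR true = true
[2] exactly-one(false, false, true) = true
[root] false OR true = true
Overall: true → accepted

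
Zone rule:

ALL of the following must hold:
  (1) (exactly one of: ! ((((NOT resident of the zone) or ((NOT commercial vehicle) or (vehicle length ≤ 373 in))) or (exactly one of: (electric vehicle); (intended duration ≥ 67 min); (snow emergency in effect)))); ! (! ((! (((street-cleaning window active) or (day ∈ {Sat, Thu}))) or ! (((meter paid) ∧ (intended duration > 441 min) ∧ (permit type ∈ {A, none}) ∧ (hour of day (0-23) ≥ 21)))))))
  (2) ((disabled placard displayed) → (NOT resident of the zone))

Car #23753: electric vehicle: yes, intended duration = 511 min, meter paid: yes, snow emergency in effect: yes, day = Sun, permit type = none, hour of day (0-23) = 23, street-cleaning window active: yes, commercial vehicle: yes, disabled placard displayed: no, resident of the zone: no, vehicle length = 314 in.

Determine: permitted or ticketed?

Ticketed

Atomic conditions:
  NOT resident of the zone: no → true
  NOT commercial vehicle: yes → false
  vehicle length ≤ 373 in: 314 ≤ 373 is true
  electric vehicle: yes → true
  intended duration ≥ 67 min: 511 ≥ 67 is true
  snow emergency in effect: yes → true
  street-cleaning window active: yes → true
  day ∈ {Sat, Thu}: Sun is not in the set → false
  meter paid: yes → true
  intended duration > 441 min: 511 > 441 is true
  permit type ∈ {A, none}: none is in the set → true
  hour of day (0-23) ≥ 21: 23 ≥ 21 is true
  disabled placard displayed: no → false
Combine:
[1.1.1.1.2] false OR true = true
[1.1.1.1] true OR true = true
[1.1.1.2] exactly-one(true, true, true) = false
[1.1.1] true OR false = true
[1.1] NOT true = false
[1.2.1.1.1.1] true OR false = true
[1.2.1.1.1] NOT true = false
[1.2.1.1.2.1] true AND true AND true AND true = true
[1.2.1.1.2] NOT true = false
[1.2.1.1] false OR false = false
[1.2.1] NOT false = true
[1.2] NOT true = false
[1] exactly-one(false, false) = false
[2] false → true (antecedent false ⇒ implication holds) = true
[root] false AND true = false
Overall: false → ticketed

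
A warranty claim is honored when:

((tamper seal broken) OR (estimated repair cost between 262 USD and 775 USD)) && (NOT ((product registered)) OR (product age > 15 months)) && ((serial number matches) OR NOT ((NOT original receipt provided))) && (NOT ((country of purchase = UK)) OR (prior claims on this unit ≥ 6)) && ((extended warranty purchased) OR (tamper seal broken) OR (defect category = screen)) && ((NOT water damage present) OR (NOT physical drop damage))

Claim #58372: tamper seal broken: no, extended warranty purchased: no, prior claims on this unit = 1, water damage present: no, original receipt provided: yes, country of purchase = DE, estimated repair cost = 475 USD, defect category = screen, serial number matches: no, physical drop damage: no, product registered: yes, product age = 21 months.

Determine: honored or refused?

Honored

Atomic conditions:
  tamper seal broken: no → false
  estimated repair cost between 262 USD and 775 USD: 475 in [262, 775] is true
  product registered: yes → true
  product age > 15 months: 21 > 15 is true
  serial number matches: no → false
  NOT original receipt provided: yes → false
  country of purchase = UK: DE == UK is false
  prior claims on this unit ≥ 6: 1 ≥ 6 is false
  extended warranty purchased: no → false
  defect category = screen: screen == screen is true
  NOT water damage present: no → true
  NOT physical drop damage: no → true
Combine:
[1] false OR true = true
[2.1] NOT true = false
[2] false OR true = true
[3.2] NOT false = true
[3] false OR true = true
[4.1] NOT false = true
[4] true OR false = true
[5] false OR false OR true = true
[6] true OR true = true
[root] true AND true AND true AND true AND true AND true = true
Overall: true → honored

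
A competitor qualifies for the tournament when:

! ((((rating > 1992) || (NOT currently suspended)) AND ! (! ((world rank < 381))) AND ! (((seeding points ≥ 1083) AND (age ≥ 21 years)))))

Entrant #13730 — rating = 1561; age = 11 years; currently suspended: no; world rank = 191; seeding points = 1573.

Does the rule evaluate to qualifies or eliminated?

Eliminated

Atomic conditions:
  rating > 1992: 1561 > 1992 is false
  NOT currently suspended: no → true
  world rank < 381: 191 < 381 is true
  seeding points ≥ 1083: 1573 ≥ 1083 is true
  age ≥ 21 years: 11 ≥ 21 is false
Combine:
[1.1] false OR true = true
[1.2.1] NOT true = false
[1.2] NOT false = true
[1.3.1] true AND false = false
[1.3] NOT false = true
[1] true AND true AND true = true
[root] NOT true = false
Overall: false → eliminated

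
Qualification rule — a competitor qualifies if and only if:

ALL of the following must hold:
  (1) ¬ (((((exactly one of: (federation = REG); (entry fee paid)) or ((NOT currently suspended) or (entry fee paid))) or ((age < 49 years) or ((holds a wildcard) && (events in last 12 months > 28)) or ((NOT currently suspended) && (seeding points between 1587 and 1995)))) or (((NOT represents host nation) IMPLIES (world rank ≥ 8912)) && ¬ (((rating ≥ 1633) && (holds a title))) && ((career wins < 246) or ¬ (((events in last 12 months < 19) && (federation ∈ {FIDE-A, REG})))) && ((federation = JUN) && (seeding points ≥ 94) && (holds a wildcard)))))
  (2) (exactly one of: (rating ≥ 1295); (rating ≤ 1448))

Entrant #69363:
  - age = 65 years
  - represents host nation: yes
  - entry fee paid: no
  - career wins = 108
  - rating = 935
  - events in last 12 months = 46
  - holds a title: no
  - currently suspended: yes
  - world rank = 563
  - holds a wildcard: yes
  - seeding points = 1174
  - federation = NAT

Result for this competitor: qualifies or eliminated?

Eliminated

Atomic conditions:
  federation = REG: NAT == REG is false
  entry fee paid: no → false
  NOT currently suspended: yes → false
  age < 49 years: 65 < 49 is false
  holds a wildcard: yes → true
  events in last 12 months > 28: 46 > 28 is true
  seeding points between 1587 and 1995: 1174 in [1587, 1995] is false
  NOT represents host nation: yes → false
  world rank ≥ 8912: 563 ≥ 8912 is false
  rating ≥ 1633: 935 ≥ 1633 is false
  holds a title: no → false
  career wins < 246: 108 < 246 is true
  events in last 12 months < 19: 46 < 19 is false
  federation ∈ {FIDE-A, REG}: NAT is not in the set → false
  federation = JUN: NAT == JUN is false
  seeding points ≥ 94: 1174 ≥ 94 is true
  rating ≥ 1295: 935 ≥ 1295 is false
  rating ≤ 1448: 935 ≤ 1448 is true
Combine:
[1.1.1.1.1] exactly-one(false, false) = false
[1.1.1.1.2] false OR false = false
[1.1.1.1] false OR false = false
[1.1.1.2.2] true AND true = true
[1.1.1.2.3] false AND false = false
[1.1.1.2] false OR true OR false = true
[1.1.1] false OR true = true
[1.1.2.1] false → false (antecedent false ⇒ implication holds) = true
[1.1.2.2.1] false AND false = false
[1.1.2.2] NOT false = true
[1.1.2.3.2.1] false AND false = false
[1.1.2.3.2] NOT false = true
[1.1.2.3] true OR true = true
[1.1.2.4] false AND true AND true = false
[1.1.2] true AND true AND true AND false = false
[1.1] true OR false = true
[1] NOT true = false
[2] exactly-one(false, true) = true
[root] false AND true = false
Overall: false → eliminated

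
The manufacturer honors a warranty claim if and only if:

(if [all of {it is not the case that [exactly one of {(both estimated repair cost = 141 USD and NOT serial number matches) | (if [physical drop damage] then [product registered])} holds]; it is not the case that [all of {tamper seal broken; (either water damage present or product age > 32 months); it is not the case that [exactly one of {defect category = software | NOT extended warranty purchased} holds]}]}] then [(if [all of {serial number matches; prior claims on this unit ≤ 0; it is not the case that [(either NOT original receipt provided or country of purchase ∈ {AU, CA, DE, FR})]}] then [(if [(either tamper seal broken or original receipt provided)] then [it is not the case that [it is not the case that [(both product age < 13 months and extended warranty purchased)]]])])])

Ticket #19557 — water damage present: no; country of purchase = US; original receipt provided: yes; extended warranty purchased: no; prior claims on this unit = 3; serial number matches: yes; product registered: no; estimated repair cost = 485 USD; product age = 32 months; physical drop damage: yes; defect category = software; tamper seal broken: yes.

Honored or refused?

Atomic conditions:
  estimated repair cost = 141 USD: 485 == 141 is false
  NOT serial number matches: yes → false
  physical drop damage: yes → true
  product registered: no → false
  tamper seal broken: yes → true
  water damage present: no → false
  product age > 32 months: 32 > 32 is false
  defect category = software: software == software is true
  NOT extended warranty purchased: no → true
  serial number matches: yes → true
  prior claims on this unit ≤ 0: 3 ≤ 0 is false
  NOT original receipt provided: yes → false
  country of purchase ∈ {AU, CA, DE, FR}: US is not in the set → false
  original receipt provided: yes → true
  product age < 13 months: 32 < 13 is false
  extended warranty purchased: no → false
Combine:
[1.1.1.1] false AND false = false
[1.1.1.2] true → false = false
[1.1.1] exactly-one(false, false) = false
[1.1] NOT false = true
[1.2.1.2] false OR false = false
[1.2.1.3.1] exactly-one(true, true) = false
[1.2.1.3] NOT false = true
[1.2.1] true AND false AND true = false
[1.2] NOT false = true
[1] true AND true = true
[2.1.3.1] false OR false = false
[2.1.3] NOT false = true
[2.1] true AND false AND true = false
[2.2.1] true OR true = true
[2.2.2.1.1] false AND false = false
[2.2.2.1] NOT false = true
[2.2.2] NOT true = false
[2.2] true → false = false
[2] false → false (antecedent false ⇒ implication holds) = true
[root] true → true = true
Overall: true → honored

Honored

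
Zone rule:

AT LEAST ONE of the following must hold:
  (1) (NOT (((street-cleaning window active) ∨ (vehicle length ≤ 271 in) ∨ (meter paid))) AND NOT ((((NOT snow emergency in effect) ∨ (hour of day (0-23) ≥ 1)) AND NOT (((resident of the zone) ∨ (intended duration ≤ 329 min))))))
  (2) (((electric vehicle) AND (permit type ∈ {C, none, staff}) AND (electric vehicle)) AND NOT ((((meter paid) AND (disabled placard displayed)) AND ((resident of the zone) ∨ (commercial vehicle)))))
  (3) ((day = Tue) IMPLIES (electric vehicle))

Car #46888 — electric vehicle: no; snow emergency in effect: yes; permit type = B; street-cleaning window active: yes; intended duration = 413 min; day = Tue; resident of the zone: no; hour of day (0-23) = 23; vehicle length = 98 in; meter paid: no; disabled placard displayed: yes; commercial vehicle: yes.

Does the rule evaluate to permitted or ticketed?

Ticketed

Atomic conditions:
  street-cleaning window active: yes → true
  vehicle length ≤ 271 in: 98 ≤ 271 is true
  meter paid: no → false
  NOT snow emergency in effect: yes → false
  hour of day (0-23) ≥ 1: 23 ≥ 1 is true
  resident of the zone: no → false
  intended duration ≤ 329 min: 413 ≤ 329 is false
  electric vehicle: no → false
  permit type ∈ {C, none, staff}: B is not in the set → false
  disabled placard displayed: yes → true
  commercial vehicle: yes → true
  day = Tue: Tue == Tue is true
Combine:
[1.1.1] true OR true OR false = true
[1.1] NOT true = false
[1.2.1.1] false OR true = true
[1.2.1.2.1] false OR false = false
[1.2.1.2] NOT false = true
[1.2.1] true AND true = true
[1.2] NOT true = false
[1] false AND false = false
[2.1] false AND false AND false = false
[2.2.1.1] false AND true = false
[2.2.1.2] false OR true = true
[2.2.1] false AND true = false
[2.2] NOT false = true
[2] false AND true = false
[3] true → false = false
[root] false OR false OR false = false
Overall: false → ticketed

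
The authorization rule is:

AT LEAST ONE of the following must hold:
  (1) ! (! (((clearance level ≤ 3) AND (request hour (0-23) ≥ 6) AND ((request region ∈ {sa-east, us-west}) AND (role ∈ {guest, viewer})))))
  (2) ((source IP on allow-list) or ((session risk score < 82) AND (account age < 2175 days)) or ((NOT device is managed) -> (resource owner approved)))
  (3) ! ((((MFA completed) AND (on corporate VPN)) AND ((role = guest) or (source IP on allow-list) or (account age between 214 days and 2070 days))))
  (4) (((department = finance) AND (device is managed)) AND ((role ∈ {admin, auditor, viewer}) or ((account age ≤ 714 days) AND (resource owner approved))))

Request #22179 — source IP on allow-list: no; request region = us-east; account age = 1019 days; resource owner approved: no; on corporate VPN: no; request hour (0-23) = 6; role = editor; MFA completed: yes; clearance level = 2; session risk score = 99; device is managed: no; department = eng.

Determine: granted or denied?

Atomic conditions:
  clearance level ≤ 3: 2 ≤ 3 is true
  request hour (0-23) ≥ 6: 6 ≥ 6 is true
  request region ∈ {sa-east, us-west}: us-east is not in the set → false
  role ∈ {guest, viewer}: editor is not in the set → false
  source IP on allow-list: no → false
  session risk score < 82: 99 < 82 is false
  account age < 2175 days: 1019 < 2175 is true
  NOT device is managed: no → true
  resource owner approved: no → false
  MFA completed: yes → true
  on corporate VPN: no → false
  role = guest: editor == guest is false
  account age between 214 days and 2070 days: 1019 in [214, 2070] is true
  department = finance: eng == finance is false
  device is managed: no → false
  role ∈ {admin, auditor, viewer}: editor is not in the set → false
  account age ≤ 714 days: 1019 ≤ 714 is false
Combine:
[1.1.1.3] false AND false = false
[1.1.1] true AND true AND false = false
[1.1] NOT false = true
[1] NOT true = false
[2.2] false AND true = false
[2.3] true → false = false
[2] false OR false OR false = false
[3.1.1] true AND false = false
[3.1.2] false OR false OR true = true
[3.1] false AND true = false
[3] NOT false = true
[4.1] false AND false = false
[4.2.2] false AND false = false
[4.2] false OR false = false
[4] false AND false = false
[root] false OR false OR true OR false = true
Overall: true → granted

Granted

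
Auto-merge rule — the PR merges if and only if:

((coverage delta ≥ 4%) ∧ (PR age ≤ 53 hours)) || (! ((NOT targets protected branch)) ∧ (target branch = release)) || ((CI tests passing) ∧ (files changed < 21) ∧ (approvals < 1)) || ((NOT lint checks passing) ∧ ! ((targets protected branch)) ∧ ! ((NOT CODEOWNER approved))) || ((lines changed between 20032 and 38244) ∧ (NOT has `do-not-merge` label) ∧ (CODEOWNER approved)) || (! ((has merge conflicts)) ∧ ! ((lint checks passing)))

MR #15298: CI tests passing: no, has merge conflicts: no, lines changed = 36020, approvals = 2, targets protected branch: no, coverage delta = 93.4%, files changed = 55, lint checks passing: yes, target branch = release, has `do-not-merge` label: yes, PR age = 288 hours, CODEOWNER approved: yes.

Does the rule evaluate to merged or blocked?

Blocked

Atomic conditions:
  coverage delta ≥ 4%: 93.4 ≥ 4 is true
  PR age ≤ 53 hours: 288 ≤ 53 is false
  NOT targets protected branch: no → true
  target branch = release: release == release is true
  CI tests passing: no → false
  files changed < 21: 55 < 21 is false
  approvals < 1: 2 < 1 is false
  NOT lint checks passing: yes → false
  targets protected branch: no → false
  NOT CODEOWNER approved: yes → false
  lines changed between 20032 and 38244: 36020 in [20032, 38244] is true
  NOT has `do-not-merge` label: yes → false
  CODEOWNER approved: yes → true
  has merge conflicts: no → false
  lint checks passing: yes → true
Combine:
[1] true AND false = false
[2.1] NOT true = false
[2] false AND true = false
[3] false AND false AND false = false
[4.2] NOT false = true
[4.3] NOT false = true
[4] false AND true AND true = false
[5] true AND false AND true = false
[6.1] NOT false = true
[6.2] NOT true = false
[6] true AND false = false
[root] false OR false OR false OR false OR false OR false = false
Overall: false → blocked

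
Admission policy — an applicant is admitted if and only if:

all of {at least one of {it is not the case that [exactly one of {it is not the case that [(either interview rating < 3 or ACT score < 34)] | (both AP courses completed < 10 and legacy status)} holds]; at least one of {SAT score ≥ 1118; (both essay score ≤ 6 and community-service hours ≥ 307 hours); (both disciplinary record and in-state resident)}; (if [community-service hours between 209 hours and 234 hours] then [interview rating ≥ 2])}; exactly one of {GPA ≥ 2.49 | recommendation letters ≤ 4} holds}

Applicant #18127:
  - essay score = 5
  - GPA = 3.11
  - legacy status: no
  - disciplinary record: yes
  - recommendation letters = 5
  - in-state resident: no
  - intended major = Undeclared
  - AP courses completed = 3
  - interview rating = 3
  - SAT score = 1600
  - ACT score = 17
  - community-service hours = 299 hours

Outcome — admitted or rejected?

Admitted

Atomic conditions:
  interview rating < 3: 3 < 3 is false
  ACT score < 34: 17 < 34 is true
  AP courses completed < 10: 3 < 10 is true
  legacy status: no → false
  SAT score ≥ 1118: 1600 ≥ 1118 is true
  essay score ≤ 6: 5 ≤ 6 is true
  community-service hours ≥ 307 hours: 299 ≥ 307 is false
  disciplinary record: yes → true
  in-state resident: no → false
  community-service hours between 209 hours and 234 hours: 299 in [209, 234] is false
  interview rating ≥ 2: 3 ≥ 2 is true
  GPA ≥ 2.49: 3.11 ≥ 2.49 is true
  recommendation letters ≤ 4: 5 ≤ 4 is false
Combine:
[1.1.1.1.1] false OR true = true
[1.1.1.1] NOT true = false
[1.1.1.2] true AND false = false
[1.1.1] exactly-one(false, false) = false
[1.1] NOT false = true
[1.2.2] true AND false = false
[1.2.3] true AND false = false
[1.2] true OR false OR false = true
[1.3] false → true (antecedent false ⇒ implication holds) = true
[1] true OR true OR true = true
[2] exactly-one(true, false) = true
[root] true AND true = true
Overall: true → admitted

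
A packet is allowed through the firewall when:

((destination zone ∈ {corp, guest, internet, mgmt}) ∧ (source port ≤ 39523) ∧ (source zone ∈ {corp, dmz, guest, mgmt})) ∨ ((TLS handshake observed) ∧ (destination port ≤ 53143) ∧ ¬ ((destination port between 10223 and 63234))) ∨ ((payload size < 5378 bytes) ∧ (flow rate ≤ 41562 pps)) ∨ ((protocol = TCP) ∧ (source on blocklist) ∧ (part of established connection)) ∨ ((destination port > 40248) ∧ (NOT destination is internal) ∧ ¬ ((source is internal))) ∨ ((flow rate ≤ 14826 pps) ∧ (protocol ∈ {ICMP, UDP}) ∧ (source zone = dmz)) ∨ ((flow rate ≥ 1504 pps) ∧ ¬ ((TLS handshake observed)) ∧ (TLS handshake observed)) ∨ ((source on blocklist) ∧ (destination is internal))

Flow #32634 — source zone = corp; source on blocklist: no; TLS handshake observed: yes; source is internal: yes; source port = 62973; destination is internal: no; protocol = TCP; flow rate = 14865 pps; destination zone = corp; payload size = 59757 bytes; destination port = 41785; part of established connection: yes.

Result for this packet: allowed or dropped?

Atomic conditions:
  destination zone ∈ {corp, guest, internet, mgmt}: corp is in the set → true
  source port ≤ 39523: 62973 ≤ 39523 is false
  source zone ∈ {corp, dmz, guest, mgmt}: corp is in the set → true
  TLS handshake observed: yes → true
  destination port ≤ 53143: 41785 ≤ 53143 is true
  destination port between 10223 and 63234: 41785 in [10223, 63234] is true
  payload size < 5378 bytes: 59757 < 5378 is false
  flow rate ≤ 41562 pps: 14865 ≤ 41562 is true
  protocol = TCP: TCP == TCP is true
  source on blocklist: no → false
  part of established connection: yes → true
  destination port > 40248: 41785 > 40248 is true
  NOT destination is internal: no → true
  source is internal: yes → true
  flow rate ≤ 14826 pps: 14865 ≤ 14826 is false
  protocol ∈ {ICMP, UDP}: TCP is not in the set → false
  source zone = dmz: corp == dmz is false
  flow rate ≥ 1504 pps: 14865 ≥ 1504 is true
  destination is internal: no → false
Combine:
[1] true AND false AND true = false
[2.3] NOT true = false
[2] true AND true AND false = false
[3] false AND true = false
[4] true AND false AND true = false
[5.3] NOT true = false
[5] true AND true AND false = false
[6] false AND false AND false = false
[7.2] NOT true = false
[7] true AND false AND true = false
[8] false AND false = false
[root] false OR false OR false OR false OR false OR false OR false OR false = false
Overall: false → dropped

Dropped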